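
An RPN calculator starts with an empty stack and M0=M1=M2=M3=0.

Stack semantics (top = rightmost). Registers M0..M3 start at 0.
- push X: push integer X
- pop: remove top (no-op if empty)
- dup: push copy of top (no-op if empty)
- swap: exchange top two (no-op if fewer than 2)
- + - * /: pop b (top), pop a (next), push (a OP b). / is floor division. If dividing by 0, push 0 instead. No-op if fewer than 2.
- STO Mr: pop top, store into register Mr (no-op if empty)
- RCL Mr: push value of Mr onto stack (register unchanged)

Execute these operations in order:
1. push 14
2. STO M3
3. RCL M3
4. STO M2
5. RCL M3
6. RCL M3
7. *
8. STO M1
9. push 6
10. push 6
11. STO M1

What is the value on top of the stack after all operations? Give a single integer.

After op 1 (push 14): stack=[14] mem=[0,0,0,0]
After op 2 (STO M3): stack=[empty] mem=[0,0,0,14]
After op 3 (RCL M3): stack=[14] mem=[0,0,0,14]
After op 4 (STO M2): stack=[empty] mem=[0,0,14,14]
After op 5 (RCL M3): stack=[14] mem=[0,0,14,14]
After op 6 (RCL M3): stack=[14,14] mem=[0,0,14,14]
After op 7 (*): stack=[196] mem=[0,0,14,14]
After op 8 (STO M1): stack=[empty] mem=[0,196,14,14]
After op 9 (push 6): stack=[6] mem=[0,196,14,14]
After op 10 (push 6): stack=[6,6] mem=[0,196,14,14]
After op 11 (STO M1): stack=[6] mem=[0,6,14,14]

Answer: 6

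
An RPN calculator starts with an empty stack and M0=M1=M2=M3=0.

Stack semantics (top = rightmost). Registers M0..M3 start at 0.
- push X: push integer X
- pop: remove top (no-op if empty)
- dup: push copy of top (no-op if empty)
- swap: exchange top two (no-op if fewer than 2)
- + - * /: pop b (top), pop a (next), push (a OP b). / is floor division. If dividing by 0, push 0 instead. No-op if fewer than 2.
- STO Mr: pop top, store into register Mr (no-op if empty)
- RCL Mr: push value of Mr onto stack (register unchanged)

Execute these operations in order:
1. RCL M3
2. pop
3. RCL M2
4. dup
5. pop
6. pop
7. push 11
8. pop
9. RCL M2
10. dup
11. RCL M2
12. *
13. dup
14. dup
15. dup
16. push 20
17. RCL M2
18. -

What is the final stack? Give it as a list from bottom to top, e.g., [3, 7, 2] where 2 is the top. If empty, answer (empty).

Answer: [0, 0, 0, 0, 0, 20]

Derivation:
After op 1 (RCL M3): stack=[0] mem=[0,0,0,0]
After op 2 (pop): stack=[empty] mem=[0,0,0,0]
After op 3 (RCL M2): stack=[0] mem=[0,0,0,0]
After op 4 (dup): stack=[0,0] mem=[0,0,0,0]
After op 5 (pop): stack=[0] mem=[0,0,0,0]
After op 6 (pop): stack=[empty] mem=[0,0,0,0]
After op 7 (push 11): stack=[11] mem=[0,0,0,0]
After op 8 (pop): stack=[empty] mem=[0,0,0,0]
After op 9 (RCL M2): stack=[0] mem=[0,0,0,0]
After op 10 (dup): stack=[0,0] mem=[0,0,0,0]
After op 11 (RCL M2): stack=[0,0,0] mem=[0,0,0,0]
After op 12 (*): stack=[0,0] mem=[0,0,0,0]
After op 13 (dup): stack=[0,0,0] mem=[0,0,0,0]
After op 14 (dup): stack=[0,0,0,0] mem=[0,0,0,0]
After op 15 (dup): stack=[0,0,0,0,0] mem=[0,0,0,0]
After op 16 (push 20): stack=[0,0,0,0,0,20] mem=[0,0,0,0]
After op 17 (RCL M2): stack=[0,0,0,0,0,20,0] mem=[0,0,0,0]
After op 18 (-): stack=[0,0,0,0,0,20] mem=[0,0,0,0]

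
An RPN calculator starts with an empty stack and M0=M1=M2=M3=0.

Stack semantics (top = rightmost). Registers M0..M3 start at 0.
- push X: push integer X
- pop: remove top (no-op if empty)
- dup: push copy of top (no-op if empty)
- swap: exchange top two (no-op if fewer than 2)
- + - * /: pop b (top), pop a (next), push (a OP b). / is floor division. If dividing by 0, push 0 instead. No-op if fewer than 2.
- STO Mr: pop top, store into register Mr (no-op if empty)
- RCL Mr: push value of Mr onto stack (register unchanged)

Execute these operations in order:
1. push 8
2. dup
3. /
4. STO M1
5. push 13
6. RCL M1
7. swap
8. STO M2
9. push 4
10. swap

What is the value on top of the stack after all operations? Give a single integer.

Answer: 1

Derivation:
After op 1 (push 8): stack=[8] mem=[0,0,0,0]
After op 2 (dup): stack=[8,8] mem=[0,0,0,0]
After op 3 (/): stack=[1] mem=[0,0,0,0]
After op 4 (STO M1): stack=[empty] mem=[0,1,0,0]
After op 5 (push 13): stack=[13] mem=[0,1,0,0]
After op 6 (RCL M1): stack=[13,1] mem=[0,1,0,0]
After op 7 (swap): stack=[1,13] mem=[0,1,0,0]
After op 8 (STO M2): stack=[1] mem=[0,1,13,0]
After op 9 (push 4): stack=[1,4] mem=[0,1,13,0]
After op 10 (swap): stack=[4,1] mem=[0,1,13,0]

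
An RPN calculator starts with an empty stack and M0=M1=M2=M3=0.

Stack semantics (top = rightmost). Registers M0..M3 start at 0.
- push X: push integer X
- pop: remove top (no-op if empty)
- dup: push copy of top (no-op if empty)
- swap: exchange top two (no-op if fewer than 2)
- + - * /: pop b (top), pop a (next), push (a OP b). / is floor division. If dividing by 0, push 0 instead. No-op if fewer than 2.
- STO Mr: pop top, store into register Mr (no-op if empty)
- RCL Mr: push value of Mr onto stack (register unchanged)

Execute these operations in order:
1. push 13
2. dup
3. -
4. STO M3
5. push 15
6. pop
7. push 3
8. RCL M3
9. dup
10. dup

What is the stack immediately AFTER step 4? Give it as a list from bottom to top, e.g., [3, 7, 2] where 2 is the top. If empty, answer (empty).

After op 1 (push 13): stack=[13] mem=[0,0,0,0]
After op 2 (dup): stack=[13,13] mem=[0,0,0,0]
After op 3 (-): stack=[0] mem=[0,0,0,0]
After op 4 (STO M3): stack=[empty] mem=[0,0,0,0]

(empty)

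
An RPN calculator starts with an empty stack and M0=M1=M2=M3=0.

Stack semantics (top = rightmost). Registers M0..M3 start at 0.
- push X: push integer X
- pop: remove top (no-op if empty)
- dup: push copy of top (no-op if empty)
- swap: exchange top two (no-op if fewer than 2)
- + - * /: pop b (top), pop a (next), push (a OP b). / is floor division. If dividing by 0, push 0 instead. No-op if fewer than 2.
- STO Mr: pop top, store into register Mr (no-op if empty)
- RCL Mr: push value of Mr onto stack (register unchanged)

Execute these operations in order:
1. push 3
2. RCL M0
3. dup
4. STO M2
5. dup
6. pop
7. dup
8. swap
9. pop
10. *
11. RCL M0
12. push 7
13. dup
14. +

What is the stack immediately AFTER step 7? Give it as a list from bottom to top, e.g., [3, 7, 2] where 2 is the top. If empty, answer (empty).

After op 1 (push 3): stack=[3] mem=[0,0,0,0]
After op 2 (RCL M0): stack=[3,0] mem=[0,0,0,0]
After op 3 (dup): stack=[3,0,0] mem=[0,0,0,0]
After op 4 (STO M2): stack=[3,0] mem=[0,0,0,0]
After op 5 (dup): stack=[3,0,0] mem=[0,0,0,0]
After op 6 (pop): stack=[3,0] mem=[0,0,0,0]
After op 7 (dup): stack=[3,0,0] mem=[0,0,0,0]

[3, 0, 0]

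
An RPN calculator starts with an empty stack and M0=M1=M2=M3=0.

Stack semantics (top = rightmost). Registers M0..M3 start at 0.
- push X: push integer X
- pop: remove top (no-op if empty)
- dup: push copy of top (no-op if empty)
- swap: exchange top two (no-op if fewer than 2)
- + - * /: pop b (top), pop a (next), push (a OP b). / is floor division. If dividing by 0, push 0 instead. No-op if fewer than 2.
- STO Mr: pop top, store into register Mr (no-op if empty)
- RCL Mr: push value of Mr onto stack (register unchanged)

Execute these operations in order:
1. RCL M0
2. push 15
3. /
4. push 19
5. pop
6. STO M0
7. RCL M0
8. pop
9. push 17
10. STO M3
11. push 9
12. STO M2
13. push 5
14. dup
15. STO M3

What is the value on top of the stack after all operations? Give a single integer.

Answer: 5

Derivation:
After op 1 (RCL M0): stack=[0] mem=[0,0,0,0]
After op 2 (push 15): stack=[0,15] mem=[0,0,0,0]
After op 3 (/): stack=[0] mem=[0,0,0,0]
After op 4 (push 19): stack=[0,19] mem=[0,0,0,0]
After op 5 (pop): stack=[0] mem=[0,0,0,0]
After op 6 (STO M0): stack=[empty] mem=[0,0,0,0]
After op 7 (RCL M0): stack=[0] mem=[0,0,0,0]
After op 8 (pop): stack=[empty] mem=[0,0,0,0]
After op 9 (push 17): stack=[17] mem=[0,0,0,0]
After op 10 (STO M3): stack=[empty] mem=[0,0,0,17]
After op 11 (push 9): stack=[9] mem=[0,0,0,17]
After op 12 (STO M2): stack=[empty] mem=[0,0,9,17]
After op 13 (push 5): stack=[5] mem=[0,0,9,17]
After op 14 (dup): stack=[5,5] mem=[0,0,9,17]
After op 15 (STO M3): stack=[5] mem=[0,0,9,5]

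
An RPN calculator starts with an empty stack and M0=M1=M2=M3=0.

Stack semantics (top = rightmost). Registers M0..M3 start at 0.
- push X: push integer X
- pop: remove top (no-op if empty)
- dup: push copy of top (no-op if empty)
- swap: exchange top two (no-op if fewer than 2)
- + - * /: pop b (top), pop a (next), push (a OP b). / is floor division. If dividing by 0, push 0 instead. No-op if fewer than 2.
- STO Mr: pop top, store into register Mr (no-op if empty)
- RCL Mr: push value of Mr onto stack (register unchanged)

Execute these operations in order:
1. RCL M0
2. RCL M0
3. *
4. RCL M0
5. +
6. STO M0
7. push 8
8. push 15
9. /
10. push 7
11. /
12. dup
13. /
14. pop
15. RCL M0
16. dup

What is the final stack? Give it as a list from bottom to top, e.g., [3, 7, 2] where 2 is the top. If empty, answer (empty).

After op 1 (RCL M0): stack=[0] mem=[0,0,0,0]
After op 2 (RCL M0): stack=[0,0] mem=[0,0,0,0]
After op 3 (*): stack=[0] mem=[0,0,0,0]
After op 4 (RCL M0): stack=[0,0] mem=[0,0,0,0]
After op 5 (+): stack=[0] mem=[0,0,0,0]
After op 6 (STO M0): stack=[empty] mem=[0,0,0,0]
After op 7 (push 8): stack=[8] mem=[0,0,0,0]
After op 8 (push 15): stack=[8,15] mem=[0,0,0,0]
After op 9 (/): stack=[0] mem=[0,0,0,0]
After op 10 (push 7): stack=[0,7] mem=[0,0,0,0]
After op 11 (/): stack=[0] mem=[0,0,0,0]
After op 12 (dup): stack=[0,0] mem=[0,0,0,0]
After op 13 (/): stack=[0] mem=[0,0,0,0]
After op 14 (pop): stack=[empty] mem=[0,0,0,0]
After op 15 (RCL M0): stack=[0] mem=[0,0,0,0]
After op 16 (dup): stack=[0,0] mem=[0,0,0,0]

Answer: [0, 0]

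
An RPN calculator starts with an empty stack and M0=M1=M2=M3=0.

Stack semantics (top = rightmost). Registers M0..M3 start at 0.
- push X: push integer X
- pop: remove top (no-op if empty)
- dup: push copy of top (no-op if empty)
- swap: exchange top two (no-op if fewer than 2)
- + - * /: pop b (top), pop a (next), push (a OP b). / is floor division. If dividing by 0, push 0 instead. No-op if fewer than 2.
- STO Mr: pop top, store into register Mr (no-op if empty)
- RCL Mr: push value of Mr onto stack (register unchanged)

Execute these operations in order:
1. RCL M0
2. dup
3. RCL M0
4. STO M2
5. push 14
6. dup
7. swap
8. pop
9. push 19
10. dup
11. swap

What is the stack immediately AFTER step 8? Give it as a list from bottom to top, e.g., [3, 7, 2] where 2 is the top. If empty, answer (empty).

After op 1 (RCL M0): stack=[0] mem=[0,0,0,0]
After op 2 (dup): stack=[0,0] mem=[0,0,0,0]
After op 3 (RCL M0): stack=[0,0,0] mem=[0,0,0,0]
After op 4 (STO M2): stack=[0,0] mem=[0,0,0,0]
After op 5 (push 14): stack=[0,0,14] mem=[0,0,0,0]
After op 6 (dup): stack=[0,0,14,14] mem=[0,0,0,0]
After op 7 (swap): stack=[0,0,14,14] mem=[0,0,0,0]
After op 8 (pop): stack=[0,0,14] mem=[0,0,0,0]

[0, 0, 14]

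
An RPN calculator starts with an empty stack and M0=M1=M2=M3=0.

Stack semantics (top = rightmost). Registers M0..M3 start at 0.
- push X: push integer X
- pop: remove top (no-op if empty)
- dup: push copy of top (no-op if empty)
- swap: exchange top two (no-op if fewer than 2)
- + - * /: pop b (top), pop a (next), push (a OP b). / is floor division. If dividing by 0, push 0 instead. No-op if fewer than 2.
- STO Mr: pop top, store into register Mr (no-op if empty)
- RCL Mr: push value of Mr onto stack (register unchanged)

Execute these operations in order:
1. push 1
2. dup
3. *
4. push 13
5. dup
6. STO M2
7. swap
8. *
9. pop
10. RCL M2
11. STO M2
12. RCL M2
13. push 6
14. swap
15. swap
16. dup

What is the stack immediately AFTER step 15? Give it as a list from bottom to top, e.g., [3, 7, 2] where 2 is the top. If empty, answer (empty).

After op 1 (push 1): stack=[1] mem=[0,0,0,0]
After op 2 (dup): stack=[1,1] mem=[0,0,0,0]
After op 3 (*): stack=[1] mem=[0,0,0,0]
After op 4 (push 13): stack=[1,13] mem=[0,0,0,0]
After op 5 (dup): stack=[1,13,13] mem=[0,0,0,0]
After op 6 (STO M2): stack=[1,13] mem=[0,0,13,0]
After op 7 (swap): stack=[13,1] mem=[0,0,13,0]
After op 8 (*): stack=[13] mem=[0,0,13,0]
After op 9 (pop): stack=[empty] mem=[0,0,13,0]
After op 10 (RCL M2): stack=[13] mem=[0,0,13,0]
After op 11 (STO M2): stack=[empty] mem=[0,0,13,0]
After op 12 (RCL M2): stack=[13] mem=[0,0,13,0]
After op 13 (push 6): stack=[13,6] mem=[0,0,13,0]
After op 14 (swap): stack=[6,13] mem=[0,0,13,0]
After op 15 (swap): stack=[13,6] mem=[0,0,13,0]

[13, 6]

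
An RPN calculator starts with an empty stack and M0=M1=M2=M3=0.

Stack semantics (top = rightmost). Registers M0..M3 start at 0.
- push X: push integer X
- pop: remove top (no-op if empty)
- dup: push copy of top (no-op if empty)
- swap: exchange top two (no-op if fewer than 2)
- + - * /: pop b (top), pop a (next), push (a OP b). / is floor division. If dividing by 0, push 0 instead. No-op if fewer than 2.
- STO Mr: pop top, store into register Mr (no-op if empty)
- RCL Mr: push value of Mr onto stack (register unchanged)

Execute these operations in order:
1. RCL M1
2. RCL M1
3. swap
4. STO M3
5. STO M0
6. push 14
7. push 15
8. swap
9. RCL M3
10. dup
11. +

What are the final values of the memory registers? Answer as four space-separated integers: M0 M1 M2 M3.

After op 1 (RCL M1): stack=[0] mem=[0,0,0,0]
After op 2 (RCL M1): stack=[0,0] mem=[0,0,0,0]
After op 3 (swap): stack=[0,0] mem=[0,0,0,0]
After op 4 (STO M3): stack=[0] mem=[0,0,0,0]
After op 5 (STO M0): stack=[empty] mem=[0,0,0,0]
After op 6 (push 14): stack=[14] mem=[0,0,0,0]
After op 7 (push 15): stack=[14,15] mem=[0,0,0,0]
After op 8 (swap): stack=[15,14] mem=[0,0,0,0]
After op 9 (RCL M3): stack=[15,14,0] mem=[0,0,0,0]
After op 10 (dup): stack=[15,14,0,0] mem=[0,0,0,0]
After op 11 (+): stack=[15,14,0] mem=[0,0,0,0]

Answer: 0 0 0 0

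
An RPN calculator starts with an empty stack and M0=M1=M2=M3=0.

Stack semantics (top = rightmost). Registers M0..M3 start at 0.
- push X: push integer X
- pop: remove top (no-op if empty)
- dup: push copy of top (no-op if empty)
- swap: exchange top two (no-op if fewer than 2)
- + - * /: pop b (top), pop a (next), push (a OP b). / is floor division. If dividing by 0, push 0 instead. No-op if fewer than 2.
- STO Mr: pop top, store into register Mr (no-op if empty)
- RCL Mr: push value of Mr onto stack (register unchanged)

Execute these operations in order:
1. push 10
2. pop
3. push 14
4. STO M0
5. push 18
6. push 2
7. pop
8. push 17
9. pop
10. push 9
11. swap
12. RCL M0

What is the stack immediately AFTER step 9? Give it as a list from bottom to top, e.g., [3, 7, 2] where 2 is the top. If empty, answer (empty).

After op 1 (push 10): stack=[10] mem=[0,0,0,0]
After op 2 (pop): stack=[empty] mem=[0,0,0,0]
After op 3 (push 14): stack=[14] mem=[0,0,0,0]
After op 4 (STO M0): stack=[empty] mem=[14,0,0,0]
After op 5 (push 18): stack=[18] mem=[14,0,0,0]
After op 6 (push 2): stack=[18,2] mem=[14,0,0,0]
After op 7 (pop): stack=[18] mem=[14,0,0,0]
After op 8 (push 17): stack=[18,17] mem=[14,0,0,0]
After op 9 (pop): stack=[18] mem=[14,0,0,0]

[18]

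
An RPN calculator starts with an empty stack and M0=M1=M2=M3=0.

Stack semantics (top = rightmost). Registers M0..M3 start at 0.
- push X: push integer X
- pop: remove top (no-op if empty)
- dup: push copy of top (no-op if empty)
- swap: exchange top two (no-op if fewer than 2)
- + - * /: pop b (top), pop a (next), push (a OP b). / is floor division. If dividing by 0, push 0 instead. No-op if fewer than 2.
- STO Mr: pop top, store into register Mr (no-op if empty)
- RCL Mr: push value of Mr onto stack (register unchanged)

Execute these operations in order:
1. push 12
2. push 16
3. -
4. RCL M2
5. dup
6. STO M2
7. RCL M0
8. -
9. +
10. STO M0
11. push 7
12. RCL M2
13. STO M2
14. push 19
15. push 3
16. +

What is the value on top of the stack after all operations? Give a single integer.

After op 1 (push 12): stack=[12] mem=[0,0,0,0]
After op 2 (push 16): stack=[12,16] mem=[0,0,0,0]
After op 3 (-): stack=[-4] mem=[0,0,0,0]
After op 4 (RCL M2): stack=[-4,0] mem=[0,0,0,0]
After op 5 (dup): stack=[-4,0,0] mem=[0,0,0,0]
After op 6 (STO M2): stack=[-4,0] mem=[0,0,0,0]
After op 7 (RCL M0): stack=[-4,0,0] mem=[0,0,0,0]
After op 8 (-): stack=[-4,0] mem=[0,0,0,0]
After op 9 (+): stack=[-4] mem=[0,0,0,0]
After op 10 (STO M0): stack=[empty] mem=[-4,0,0,0]
After op 11 (push 7): stack=[7] mem=[-4,0,0,0]
After op 12 (RCL M2): stack=[7,0] mem=[-4,0,0,0]
After op 13 (STO M2): stack=[7] mem=[-4,0,0,0]
After op 14 (push 19): stack=[7,19] mem=[-4,0,0,0]
After op 15 (push 3): stack=[7,19,3] mem=[-4,0,0,0]
After op 16 (+): stack=[7,22] mem=[-4,0,0,0]

Answer: 22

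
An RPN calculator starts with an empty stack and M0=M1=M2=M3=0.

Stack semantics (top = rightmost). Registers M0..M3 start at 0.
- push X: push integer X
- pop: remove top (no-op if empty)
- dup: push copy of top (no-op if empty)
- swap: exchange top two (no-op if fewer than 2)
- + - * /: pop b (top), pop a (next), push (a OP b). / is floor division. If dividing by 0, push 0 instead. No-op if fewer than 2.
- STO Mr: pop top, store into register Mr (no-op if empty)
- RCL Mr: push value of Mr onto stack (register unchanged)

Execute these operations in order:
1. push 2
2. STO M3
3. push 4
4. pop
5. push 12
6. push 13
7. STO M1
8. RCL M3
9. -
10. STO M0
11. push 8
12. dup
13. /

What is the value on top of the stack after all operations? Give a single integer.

After op 1 (push 2): stack=[2] mem=[0,0,0,0]
After op 2 (STO M3): stack=[empty] mem=[0,0,0,2]
After op 3 (push 4): stack=[4] mem=[0,0,0,2]
After op 4 (pop): stack=[empty] mem=[0,0,0,2]
After op 5 (push 12): stack=[12] mem=[0,0,0,2]
After op 6 (push 13): stack=[12,13] mem=[0,0,0,2]
After op 7 (STO M1): stack=[12] mem=[0,13,0,2]
After op 8 (RCL M3): stack=[12,2] mem=[0,13,0,2]
After op 9 (-): stack=[10] mem=[0,13,0,2]
After op 10 (STO M0): stack=[empty] mem=[10,13,0,2]
After op 11 (push 8): stack=[8] mem=[10,13,0,2]
After op 12 (dup): stack=[8,8] mem=[10,13,0,2]
After op 13 (/): stack=[1] mem=[10,13,0,2]

Answer: 1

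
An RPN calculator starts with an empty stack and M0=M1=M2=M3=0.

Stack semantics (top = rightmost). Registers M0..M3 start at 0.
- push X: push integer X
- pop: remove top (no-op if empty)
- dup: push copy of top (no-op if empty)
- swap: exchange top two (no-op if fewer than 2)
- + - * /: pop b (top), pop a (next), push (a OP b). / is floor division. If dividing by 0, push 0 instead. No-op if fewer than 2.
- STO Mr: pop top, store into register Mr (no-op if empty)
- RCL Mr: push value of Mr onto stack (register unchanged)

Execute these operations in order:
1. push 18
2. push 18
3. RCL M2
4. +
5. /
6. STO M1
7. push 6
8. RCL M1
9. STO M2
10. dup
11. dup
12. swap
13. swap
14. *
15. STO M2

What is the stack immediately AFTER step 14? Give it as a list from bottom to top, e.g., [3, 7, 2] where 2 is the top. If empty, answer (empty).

After op 1 (push 18): stack=[18] mem=[0,0,0,0]
After op 2 (push 18): stack=[18,18] mem=[0,0,0,0]
After op 3 (RCL M2): stack=[18,18,0] mem=[0,0,0,0]
After op 4 (+): stack=[18,18] mem=[0,0,0,0]
After op 5 (/): stack=[1] mem=[0,0,0,0]
After op 6 (STO M1): stack=[empty] mem=[0,1,0,0]
After op 7 (push 6): stack=[6] mem=[0,1,0,0]
After op 8 (RCL M1): stack=[6,1] mem=[0,1,0,0]
After op 9 (STO M2): stack=[6] mem=[0,1,1,0]
After op 10 (dup): stack=[6,6] mem=[0,1,1,0]
After op 11 (dup): stack=[6,6,6] mem=[0,1,1,0]
After op 12 (swap): stack=[6,6,6] mem=[0,1,1,0]
After op 13 (swap): stack=[6,6,6] mem=[0,1,1,0]
After op 14 (*): stack=[6,36] mem=[0,1,1,0]

[6, 36]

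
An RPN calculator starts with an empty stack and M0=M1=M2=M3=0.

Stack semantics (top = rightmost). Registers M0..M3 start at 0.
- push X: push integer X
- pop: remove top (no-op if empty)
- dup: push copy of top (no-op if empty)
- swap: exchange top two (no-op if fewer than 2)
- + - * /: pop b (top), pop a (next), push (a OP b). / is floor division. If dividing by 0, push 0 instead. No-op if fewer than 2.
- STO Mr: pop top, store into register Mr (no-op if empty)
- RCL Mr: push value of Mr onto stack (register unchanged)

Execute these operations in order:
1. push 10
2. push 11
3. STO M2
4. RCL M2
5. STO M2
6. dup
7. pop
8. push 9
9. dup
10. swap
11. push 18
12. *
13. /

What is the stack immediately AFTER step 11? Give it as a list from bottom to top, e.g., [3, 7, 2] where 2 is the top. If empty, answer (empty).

After op 1 (push 10): stack=[10] mem=[0,0,0,0]
After op 2 (push 11): stack=[10,11] mem=[0,0,0,0]
After op 3 (STO M2): stack=[10] mem=[0,0,11,0]
After op 4 (RCL M2): stack=[10,11] mem=[0,0,11,0]
After op 5 (STO M2): stack=[10] mem=[0,0,11,0]
After op 6 (dup): stack=[10,10] mem=[0,0,11,0]
After op 7 (pop): stack=[10] mem=[0,0,11,0]
After op 8 (push 9): stack=[10,9] mem=[0,0,11,0]
After op 9 (dup): stack=[10,9,9] mem=[0,0,11,0]
After op 10 (swap): stack=[10,9,9] mem=[0,0,11,0]
After op 11 (push 18): stack=[10,9,9,18] mem=[0,0,11,0]

[10, 9, 9, 18]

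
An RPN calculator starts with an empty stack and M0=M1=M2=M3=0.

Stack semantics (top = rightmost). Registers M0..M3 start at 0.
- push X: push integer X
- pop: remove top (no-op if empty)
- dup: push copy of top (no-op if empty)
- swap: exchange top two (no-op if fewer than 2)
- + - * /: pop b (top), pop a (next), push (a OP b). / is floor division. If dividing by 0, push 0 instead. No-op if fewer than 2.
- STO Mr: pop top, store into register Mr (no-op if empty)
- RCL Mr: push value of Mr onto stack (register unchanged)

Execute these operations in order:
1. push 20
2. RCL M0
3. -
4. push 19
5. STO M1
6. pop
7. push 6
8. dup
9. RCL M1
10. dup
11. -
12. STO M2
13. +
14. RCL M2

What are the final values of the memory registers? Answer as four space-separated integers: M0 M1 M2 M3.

Answer: 0 19 0 0

Derivation:
After op 1 (push 20): stack=[20] mem=[0,0,0,0]
After op 2 (RCL M0): stack=[20,0] mem=[0,0,0,0]
After op 3 (-): stack=[20] mem=[0,0,0,0]
After op 4 (push 19): stack=[20,19] mem=[0,0,0,0]
After op 5 (STO M1): stack=[20] mem=[0,19,0,0]
After op 6 (pop): stack=[empty] mem=[0,19,0,0]
After op 7 (push 6): stack=[6] mem=[0,19,0,0]
After op 8 (dup): stack=[6,6] mem=[0,19,0,0]
After op 9 (RCL M1): stack=[6,6,19] mem=[0,19,0,0]
After op 10 (dup): stack=[6,6,19,19] mem=[0,19,0,0]
After op 11 (-): stack=[6,6,0] mem=[0,19,0,0]
After op 12 (STO M2): stack=[6,6] mem=[0,19,0,0]
After op 13 (+): stack=[12] mem=[0,19,0,0]
After op 14 (RCL M2): stack=[12,0] mem=[0,19,0,0]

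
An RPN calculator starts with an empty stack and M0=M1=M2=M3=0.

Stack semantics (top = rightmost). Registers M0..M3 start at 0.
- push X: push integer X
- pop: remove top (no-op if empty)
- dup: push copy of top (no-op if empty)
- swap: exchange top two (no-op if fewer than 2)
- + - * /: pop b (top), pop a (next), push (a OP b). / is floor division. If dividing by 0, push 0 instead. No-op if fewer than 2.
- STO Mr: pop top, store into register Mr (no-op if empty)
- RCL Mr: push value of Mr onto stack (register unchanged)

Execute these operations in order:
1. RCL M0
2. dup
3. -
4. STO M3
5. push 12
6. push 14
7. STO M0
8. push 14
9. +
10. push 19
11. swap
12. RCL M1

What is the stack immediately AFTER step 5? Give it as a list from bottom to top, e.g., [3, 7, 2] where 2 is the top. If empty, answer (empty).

After op 1 (RCL M0): stack=[0] mem=[0,0,0,0]
After op 2 (dup): stack=[0,0] mem=[0,0,0,0]
After op 3 (-): stack=[0] mem=[0,0,0,0]
After op 4 (STO M3): stack=[empty] mem=[0,0,0,0]
After op 5 (push 12): stack=[12] mem=[0,0,0,0]

[12]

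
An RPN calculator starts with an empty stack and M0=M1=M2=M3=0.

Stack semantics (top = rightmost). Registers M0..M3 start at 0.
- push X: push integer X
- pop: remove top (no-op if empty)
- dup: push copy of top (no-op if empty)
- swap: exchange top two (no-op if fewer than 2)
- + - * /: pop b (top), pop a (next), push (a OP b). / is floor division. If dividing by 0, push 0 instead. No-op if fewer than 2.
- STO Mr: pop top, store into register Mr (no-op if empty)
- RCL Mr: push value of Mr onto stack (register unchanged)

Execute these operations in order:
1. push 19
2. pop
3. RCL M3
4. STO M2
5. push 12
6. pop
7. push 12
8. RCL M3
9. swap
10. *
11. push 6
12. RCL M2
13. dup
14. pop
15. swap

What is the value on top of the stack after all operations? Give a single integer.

After op 1 (push 19): stack=[19] mem=[0,0,0,0]
After op 2 (pop): stack=[empty] mem=[0,0,0,0]
After op 3 (RCL M3): stack=[0] mem=[0,0,0,0]
After op 4 (STO M2): stack=[empty] mem=[0,0,0,0]
After op 5 (push 12): stack=[12] mem=[0,0,0,0]
After op 6 (pop): stack=[empty] mem=[0,0,0,0]
After op 7 (push 12): stack=[12] mem=[0,0,0,0]
After op 8 (RCL M3): stack=[12,0] mem=[0,0,0,0]
After op 9 (swap): stack=[0,12] mem=[0,0,0,0]
After op 10 (*): stack=[0] mem=[0,0,0,0]
After op 11 (push 6): stack=[0,6] mem=[0,0,0,0]
After op 12 (RCL M2): stack=[0,6,0] mem=[0,0,0,0]
After op 13 (dup): stack=[0,6,0,0] mem=[0,0,0,0]
After op 14 (pop): stack=[0,6,0] mem=[0,0,0,0]
After op 15 (swap): stack=[0,0,6] mem=[0,0,0,0]

Answer: 6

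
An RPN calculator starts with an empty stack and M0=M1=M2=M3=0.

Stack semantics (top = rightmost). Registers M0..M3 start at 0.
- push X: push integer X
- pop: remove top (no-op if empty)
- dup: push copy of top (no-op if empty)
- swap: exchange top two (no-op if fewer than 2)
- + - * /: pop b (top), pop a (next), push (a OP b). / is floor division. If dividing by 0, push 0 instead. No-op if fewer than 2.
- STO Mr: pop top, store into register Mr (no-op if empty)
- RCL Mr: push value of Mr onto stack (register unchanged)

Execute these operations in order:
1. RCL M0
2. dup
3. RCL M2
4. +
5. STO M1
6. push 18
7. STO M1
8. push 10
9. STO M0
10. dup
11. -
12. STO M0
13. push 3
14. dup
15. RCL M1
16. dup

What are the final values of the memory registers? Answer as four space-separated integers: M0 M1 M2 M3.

After op 1 (RCL M0): stack=[0] mem=[0,0,0,0]
After op 2 (dup): stack=[0,0] mem=[0,0,0,0]
After op 3 (RCL M2): stack=[0,0,0] mem=[0,0,0,0]
After op 4 (+): stack=[0,0] mem=[0,0,0,0]
After op 5 (STO M1): stack=[0] mem=[0,0,0,0]
After op 6 (push 18): stack=[0,18] mem=[0,0,0,0]
After op 7 (STO M1): stack=[0] mem=[0,18,0,0]
After op 8 (push 10): stack=[0,10] mem=[0,18,0,0]
After op 9 (STO M0): stack=[0] mem=[10,18,0,0]
After op 10 (dup): stack=[0,0] mem=[10,18,0,0]
After op 11 (-): stack=[0] mem=[10,18,0,0]
After op 12 (STO M0): stack=[empty] mem=[0,18,0,0]
After op 13 (push 3): stack=[3] mem=[0,18,0,0]
After op 14 (dup): stack=[3,3] mem=[0,18,0,0]
After op 15 (RCL M1): stack=[3,3,18] mem=[0,18,0,0]
After op 16 (dup): stack=[3,3,18,18] mem=[0,18,0,0]

Answer: 0 18 0 0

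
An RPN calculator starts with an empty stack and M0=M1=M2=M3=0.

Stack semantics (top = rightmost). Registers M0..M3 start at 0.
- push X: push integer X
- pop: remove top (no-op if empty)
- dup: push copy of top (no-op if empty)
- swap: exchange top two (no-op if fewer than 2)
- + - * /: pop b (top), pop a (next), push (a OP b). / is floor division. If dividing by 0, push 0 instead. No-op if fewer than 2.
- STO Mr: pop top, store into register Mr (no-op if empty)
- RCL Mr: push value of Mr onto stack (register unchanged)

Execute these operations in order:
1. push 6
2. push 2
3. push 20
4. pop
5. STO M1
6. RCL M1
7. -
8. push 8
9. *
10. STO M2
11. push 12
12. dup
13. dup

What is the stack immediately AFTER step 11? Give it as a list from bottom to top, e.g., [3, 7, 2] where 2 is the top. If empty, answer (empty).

After op 1 (push 6): stack=[6] mem=[0,0,0,0]
After op 2 (push 2): stack=[6,2] mem=[0,0,0,0]
After op 3 (push 20): stack=[6,2,20] mem=[0,0,0,0]
After op 4 (pop): stack=[6,2] mem=[0,0,0,0]
After op 5 (STO M1): stack=[6] mem=[0,2,0,0]
After op 6 (RCL M1): stack=[6,2] mem=[0,2,0,0]
After op 7 (-): stack=[4] mem=[0,2,0,0]
After op 8 (push 8): stack=[4,8] mem=[0,2,0,0]
After op 9 (*): stack=[32] mem=[0,2,0,0]
After op 10 (STO M2): stack=[empty] mem=[0,2,32,0]
After op 11 (push 12): stack=[12] mem=[0,2,32,0]

[12]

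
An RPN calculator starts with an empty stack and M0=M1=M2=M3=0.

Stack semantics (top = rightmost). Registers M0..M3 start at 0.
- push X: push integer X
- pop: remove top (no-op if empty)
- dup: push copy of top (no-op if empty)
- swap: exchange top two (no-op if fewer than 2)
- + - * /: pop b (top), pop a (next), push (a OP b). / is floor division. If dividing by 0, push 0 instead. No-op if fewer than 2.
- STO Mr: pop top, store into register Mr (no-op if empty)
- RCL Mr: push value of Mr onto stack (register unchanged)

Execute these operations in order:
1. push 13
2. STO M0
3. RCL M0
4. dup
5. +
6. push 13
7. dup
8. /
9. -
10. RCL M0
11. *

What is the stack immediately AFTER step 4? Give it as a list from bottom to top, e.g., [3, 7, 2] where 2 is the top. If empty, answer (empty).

After op 1 (push 13): stack=[13] mem=[0,0,0,0]
After op 2 (STO M0): stack=[empty] mem=[13,0,0,0]
After op 3 (RCL M0): stack=[13] mem=[13,0,0,0]
After op 4 (dup): stack=[13,13] mem=[13,0,0,0]

[13, 13]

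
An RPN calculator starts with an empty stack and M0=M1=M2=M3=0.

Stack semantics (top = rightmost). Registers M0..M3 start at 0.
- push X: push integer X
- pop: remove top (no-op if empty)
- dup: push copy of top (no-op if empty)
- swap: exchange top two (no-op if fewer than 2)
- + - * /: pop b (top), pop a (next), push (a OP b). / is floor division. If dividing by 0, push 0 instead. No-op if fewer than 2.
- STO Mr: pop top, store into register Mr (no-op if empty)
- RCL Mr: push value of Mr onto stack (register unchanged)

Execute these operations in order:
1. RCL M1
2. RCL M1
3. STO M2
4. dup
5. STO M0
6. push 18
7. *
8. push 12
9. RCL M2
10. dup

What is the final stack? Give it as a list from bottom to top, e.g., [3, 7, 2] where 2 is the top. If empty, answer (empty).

Answer: [0, 12, 0, 0]

Derivation:
After op 1 (RCL M1): stack=[0] mem=[0,0,0,0]
After op 2 (RCL M1): stack=[0,0] mem=[0,0,0,0]
After op 3 (STO M2): stack=[0] mem=[0,0,0,0]
After op 4 (dup): stack=[0,0] mem=[0,0,0,0]
After op 5 (STO M0): stack=[0] mem=[0,0,0,0]
After op 6 (push 18): stack=[0,18] mem=[0,0,0,0]
After op 7 (*): stack=[0] mem=[0,0,0,0]
After op 8 (push 12): stack=[0,12] mem=[0,0,0,0]
After op 9 (RCL M2): stack=[0,12,0] mem=[0,0,0,0]
After op 10 (dup): stack=[0,12,0,0] mem=[0,0,0,0]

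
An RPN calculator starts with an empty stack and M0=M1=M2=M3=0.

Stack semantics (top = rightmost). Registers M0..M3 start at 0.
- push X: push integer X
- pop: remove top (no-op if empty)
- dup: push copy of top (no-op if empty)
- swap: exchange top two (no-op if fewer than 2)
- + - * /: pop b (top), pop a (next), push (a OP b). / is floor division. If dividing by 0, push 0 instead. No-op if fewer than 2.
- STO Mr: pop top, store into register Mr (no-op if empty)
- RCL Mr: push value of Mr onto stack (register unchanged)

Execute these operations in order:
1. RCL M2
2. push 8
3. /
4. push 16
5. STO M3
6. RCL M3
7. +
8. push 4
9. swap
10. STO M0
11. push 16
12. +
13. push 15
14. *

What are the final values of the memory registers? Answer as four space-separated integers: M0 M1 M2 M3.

Answer: 16 0 0 16

Derivation:
After op 1 (RCL M2): stack=[0] mem=[0,0,0,0]
After op 2 (push 8): stack=[0,8] mem=[0,0,0,0]
After op 3 (/): stack=[0] mem=[0,0,0,0]
After op 4 (push 16): stack=[0,16] mem=[0,0,0,0]
After op 5 (STO M3): stack=[0] mem=[0,0,0,16]
After op 6 (RCL M3): stack=[0,16] mem=[0,0,0,16]
After op 7 (+): stack=[16] mem=[0,0,0,16]
After op 8 (push 4): stack=[16,4] mem=[0,0,0,16]
After op 9 (swap): stack=[4,16] mem=[0,0,0,16]
After op 10 (STO M0): stack=[4] mem=[16,0,0,16]
After op 11 (push 16): stack=[4,16] mem=[16,0,0,16]
After op 12 (+): stack=[20] mem=[16,0,0,16]
After op 13 (push 15): stack=[20,15] mem=[16,0,0,16]
After op 14 (*): stack=[300] mem=[16,0,0,16]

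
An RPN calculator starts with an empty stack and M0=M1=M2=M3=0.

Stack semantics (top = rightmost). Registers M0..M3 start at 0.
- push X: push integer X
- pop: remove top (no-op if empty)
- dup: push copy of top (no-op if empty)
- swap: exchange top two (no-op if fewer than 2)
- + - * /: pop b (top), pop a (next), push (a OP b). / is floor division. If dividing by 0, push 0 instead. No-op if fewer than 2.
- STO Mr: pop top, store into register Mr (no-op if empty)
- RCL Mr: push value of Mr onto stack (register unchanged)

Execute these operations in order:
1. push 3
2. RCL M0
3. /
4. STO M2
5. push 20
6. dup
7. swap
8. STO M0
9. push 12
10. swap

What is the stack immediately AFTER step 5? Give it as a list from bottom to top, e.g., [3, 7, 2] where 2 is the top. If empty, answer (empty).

After op 1 (push 3): stack=[3] mem=[0,0,0,0]
After op 2 (RCL M0): stack=[3,0] mem=[0,0,0,0]
After op 3 (/): stack=[0] mem=[0,0,0,0]
After op 4 (STO M2): stack=[empty] mem=[0,0,0,0]
After op 5 (push 20): stack=[20] mem=[0,0,0,0]

[20]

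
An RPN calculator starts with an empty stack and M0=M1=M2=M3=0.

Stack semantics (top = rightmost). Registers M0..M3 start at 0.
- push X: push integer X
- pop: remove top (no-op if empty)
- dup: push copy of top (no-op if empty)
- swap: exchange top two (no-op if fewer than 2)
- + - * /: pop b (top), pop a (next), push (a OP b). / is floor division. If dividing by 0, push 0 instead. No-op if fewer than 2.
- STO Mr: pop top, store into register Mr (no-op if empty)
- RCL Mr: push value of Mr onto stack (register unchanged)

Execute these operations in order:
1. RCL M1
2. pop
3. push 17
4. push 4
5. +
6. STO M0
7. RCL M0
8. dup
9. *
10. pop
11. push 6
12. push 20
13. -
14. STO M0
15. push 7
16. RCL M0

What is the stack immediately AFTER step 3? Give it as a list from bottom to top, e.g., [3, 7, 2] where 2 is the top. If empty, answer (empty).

After op 1 (RCL M1): stack=[0] mem=[0,0,0,0]
After op 2 (pop): stack=[empty] mem=[0,0,0,0]
After op 3 (push 17): stack=[17] mem=[0,0,0,0]

[17]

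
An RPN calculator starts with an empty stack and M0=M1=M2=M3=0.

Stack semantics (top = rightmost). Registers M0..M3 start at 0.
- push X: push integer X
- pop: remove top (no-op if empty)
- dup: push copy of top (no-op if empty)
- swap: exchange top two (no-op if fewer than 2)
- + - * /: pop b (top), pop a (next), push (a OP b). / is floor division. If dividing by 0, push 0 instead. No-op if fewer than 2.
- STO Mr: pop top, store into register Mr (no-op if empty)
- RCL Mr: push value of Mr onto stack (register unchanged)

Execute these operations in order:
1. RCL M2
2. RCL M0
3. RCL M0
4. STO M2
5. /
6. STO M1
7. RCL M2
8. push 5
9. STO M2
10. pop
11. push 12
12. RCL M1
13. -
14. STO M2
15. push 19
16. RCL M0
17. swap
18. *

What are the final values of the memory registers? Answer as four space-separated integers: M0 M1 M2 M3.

After op 1 (RCL M2): stack=[0] mem=[0,0,0,0]
After op 2 (RCL M0): stack=[0,0] mem=[0,0,0,0]
After op 3 (RCL M0): stack=[0,0,0] mem=[0,0,0,0]
After op 4 (STO M2): stack=[0,0] mem=[0,0,0,0]
After op 5 (/): stack=[0] mem=[0,0,0,0]
After op 6 (STO M1): stack=[empty] mem=[0,0,0,0]
After op 7 (RCL M2): stack=[0] mem=[0,0,0,0]
After op 8 (push 5): stack=[0,5] mem=[0,0,0,0]
After op 9 (STO M2): stack=[0] mem=[0,0,5,0]
After op 10 (pop): stack=[empty] mem=[0,0,5,0]
After op 11 (push 12): stack=[12] mem=[0,0,5,0]
After op 12 (RCL M1): stack=[12,0] mem=[0,0,5,0]
After op 13 (-): stack=[12] mem=[0,0,5,0]
After op 14 (STO M2): stack=[empty] mem=[0,0,12,0]
After op 15 (push 19): stack=[19] mem=[0,0,12,0]
After op 16 (RCL M0): stack=[19,0] mem=[0,0,12,0]
After op 17 (swap): stack=[0,19] mem=[0,0,12,0]
After op 18 (*): stack=[0] mem=[0,0,12,0]

Answer: 0 0 12 0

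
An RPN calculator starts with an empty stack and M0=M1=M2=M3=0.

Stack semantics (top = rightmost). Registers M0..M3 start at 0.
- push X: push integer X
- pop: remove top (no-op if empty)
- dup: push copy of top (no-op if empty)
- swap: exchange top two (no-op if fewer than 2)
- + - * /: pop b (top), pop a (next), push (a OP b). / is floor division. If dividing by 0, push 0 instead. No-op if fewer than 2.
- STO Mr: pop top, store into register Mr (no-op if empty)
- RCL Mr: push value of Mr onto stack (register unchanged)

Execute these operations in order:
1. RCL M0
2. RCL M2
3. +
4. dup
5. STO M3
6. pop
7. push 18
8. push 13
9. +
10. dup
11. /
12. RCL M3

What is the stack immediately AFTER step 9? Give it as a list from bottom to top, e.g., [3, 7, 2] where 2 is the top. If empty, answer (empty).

After op 1 (RCL M0): stack=[0] mem=[0,0,0,0]
After op 2 (RCL M2): stack=[0,0] mem=[0,0,0,0]
After op 3 (+): stack=[0] mem=[0,0,0,0]
After op 4 (dup): stack=[0,0] mem=[0,0,0,0]
After op 5 (STO M3): stack=[0] mem=[0,0,0,0]
After op 6 (pop): stack=[empty] mem=[0,0,0,0]
After op 7 (push 18): stack=[18] mem=[0,0,0,0]
After op 8 (push 13): stack=[18,13] mem=[0,0,0,0]
After op 9 (+): stack=[31] mem=[0,0,0,0]

[31]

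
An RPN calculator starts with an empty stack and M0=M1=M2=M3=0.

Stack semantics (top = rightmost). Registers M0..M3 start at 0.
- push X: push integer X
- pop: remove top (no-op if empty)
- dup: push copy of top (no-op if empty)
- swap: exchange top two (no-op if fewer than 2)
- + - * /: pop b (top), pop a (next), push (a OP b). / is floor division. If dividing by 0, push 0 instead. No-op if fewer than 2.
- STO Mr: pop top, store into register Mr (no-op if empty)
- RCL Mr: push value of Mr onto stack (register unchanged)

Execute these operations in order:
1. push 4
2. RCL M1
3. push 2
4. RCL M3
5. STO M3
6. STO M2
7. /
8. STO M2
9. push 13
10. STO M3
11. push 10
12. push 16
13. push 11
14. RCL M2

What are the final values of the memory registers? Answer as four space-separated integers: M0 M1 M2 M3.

After op 1 (push 4): stack=[4] mem=[0,0,0,0]
After op 2 (RCL M1): stack=[4,0] mem=[0,0,0,0]
After op 3 (push 2): stack=[4,0,2] mem=[0,0,0,0]
After op 4 (RCL M3): stack=[4,0,2,0] mem=[0,0,0,0]
After op 5 (STO M3): stack=[4,0,2] mem=[0,0,0,0]
After op 6 (STO M2): stack=[4,0] mem=[0,0,2,0]
After op 7 (/): stack=[0] mem=[0,0,2,0]
After op 8 (STO M2): stack=[empty] mem=[0,0,0,0]
After op 9 (push 13): stack=[13] mem=[0,0,0,0]
After op 10 (STO M3): stack=[empty] mem=[0,0,0,13]
After op 11 (push 10): stack=[10] mem=[0,0,0,13]
After op 12 (push 16): stack=[10,16] mem=[0,0,0,13]
After op 13 (push 11): stack=[10,16,11] mem=[0,0,0,13]
After op 14 (RCL M2): stack=[10,16,11,0] mem=[0,0,0,13]

Answer: 0 0 0 13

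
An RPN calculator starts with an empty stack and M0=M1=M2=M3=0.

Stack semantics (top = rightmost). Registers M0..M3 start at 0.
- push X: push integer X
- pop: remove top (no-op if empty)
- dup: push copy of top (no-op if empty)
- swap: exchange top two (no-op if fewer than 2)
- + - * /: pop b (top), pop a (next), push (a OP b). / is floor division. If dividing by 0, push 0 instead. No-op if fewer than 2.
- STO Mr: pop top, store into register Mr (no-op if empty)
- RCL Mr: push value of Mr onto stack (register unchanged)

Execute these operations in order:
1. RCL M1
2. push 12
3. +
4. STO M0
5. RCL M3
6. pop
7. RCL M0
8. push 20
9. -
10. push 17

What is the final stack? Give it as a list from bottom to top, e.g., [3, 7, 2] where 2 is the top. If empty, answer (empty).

After op 1 (RCL M1): stack=[0] mem=[0,0,0,0]
After op 2 (push 12): stack=[0,12] mem=[0,0,0,0]
After op 3 (+): stack=[12] mem=[0,0,0,0]
After op 4 (STO M0): stack=[empty] mem=[12,0,0,0]
After op 5 (RCL M3): stack=[0] mem=[12,0,0,0]
After op 6 (pop): stack=[empty] mem=[12,0,0,0]
After op 7 (RCL M0): stack=[12] mem=[12,0,0,0]
After op 8 (push 20): stack=[12,20] mem=[12,0,0,0]
After op 9 (-): stack=[-8] mem=[12,0,0,0]
After op 10 (push 17): stack=[-8,17] mem=[12,0,0,0]

Answer: [-8, 17]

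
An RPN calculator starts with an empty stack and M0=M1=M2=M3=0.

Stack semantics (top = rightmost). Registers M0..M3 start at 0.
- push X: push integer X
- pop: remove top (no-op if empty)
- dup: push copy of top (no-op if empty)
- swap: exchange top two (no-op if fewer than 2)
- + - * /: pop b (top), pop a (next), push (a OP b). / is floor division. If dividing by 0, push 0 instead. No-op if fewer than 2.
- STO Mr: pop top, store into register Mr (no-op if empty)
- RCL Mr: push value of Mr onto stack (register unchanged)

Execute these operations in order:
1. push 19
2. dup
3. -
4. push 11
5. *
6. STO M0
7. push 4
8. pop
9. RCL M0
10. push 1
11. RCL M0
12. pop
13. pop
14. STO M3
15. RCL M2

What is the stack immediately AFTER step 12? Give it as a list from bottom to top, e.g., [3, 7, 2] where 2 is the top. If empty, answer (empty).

After op 1 (push 19): stack=[19] mem=[0,0,0,0]
After op 2 (dup): stack=[19,19] mem=[0,0,0,0]
After op 3 (-): stack=[0] mem=[0,0,0,0]
After op 4 (push 11): stack=[0,11] mem=[0,0,0,0]
After op 5 (*): stack=[0] mem=[0,0,0,0]
After op 6 (STO M0): stack=[empty] mem=[0,0,0,0]
After op 7 (push 4): stack=[4] mem=[0,0,0,0]
After op 8 (pop): stack=[empty] mem=[0,0,0,0]
After op 9 (RCL M0): stack=[0] mem=[0,0,0,0]
After op 10 (push 1): stack=[0,1] mem=[0,0,0,0]
After op 11 (RCL M0): stack=[0,1,0] mem=[0,0,0,0]
After op 12 (pop): stack=[0,1] mem=[0,0,0,0]

[0, 1]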